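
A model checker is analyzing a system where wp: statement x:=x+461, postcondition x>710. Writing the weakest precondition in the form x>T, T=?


Formula: wp(x:=E, P) = P[E/x] (substitute E for x in postcondition)
Step 1: Postcondition: x>710
Step 2: Substitute x+461 for x: x+461>710
Step 3: Solve for x: x > 710-461 = 249

249


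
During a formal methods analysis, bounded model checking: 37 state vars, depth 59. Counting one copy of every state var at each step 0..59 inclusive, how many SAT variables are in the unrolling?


BMC unrolls to depth k, creating one copy of each state var for steps 0..k.
Step count = 59 + 1 = 60 (steps 0 through 59)
Vars per step = 37
Total = 37 * 60 = 2220

2220


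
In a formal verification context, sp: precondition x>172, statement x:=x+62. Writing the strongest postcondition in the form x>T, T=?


Formula: sp(P, x:=E) = exists old_x. (x = E[old_x/x]) AND P[old_x/x] (old_x is the value of x before the assignment; eliminate old_x by solving x = E[old_x/x] for old_x)
Step 1: Precondition P: x>172, i.e. old_x > 172
Step 2: Assignment gives x = old_x + 62, so old_x = x - 62
Step 3: Substitute into P: x - 62 > 172
Step 4: Simplify: x > 172+62 = 234

234


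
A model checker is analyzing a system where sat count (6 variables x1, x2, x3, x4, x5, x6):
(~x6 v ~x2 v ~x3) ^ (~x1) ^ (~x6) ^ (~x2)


CNF with 4 clauses over 6 vars (64 assignments).
An assignment satisfies CNF iff every clause has >=1 true literal.
Check each row (bits = x1,x2,x3,x4,x5,x6; clause T/F shown):
  row 0 [000000]: clauses=TTTT -> 1
  row 1 [000001]: clauses=TTFT -> 0
  row 2 [000010]: clauses=TTTT -> 1
  row 3 [000011]: clauses=TTFT -> 0
  row 4 [000100]: clauses=TTTT -> 1
  (every remaining row is evaluated the same way; all 64 results are listed next)
Full result column, 8 rows per line (x1,x2,x3 fixed per line; x4,x5,x6 runs 000..111 left to right):
  rows 0-7 [x1,x2,x3=000]: 10101010  (ones: 4)
  rows 8-15 [x1,x2,x3=001]: 10101010  (ones: 4)
  rows 16-23 [x1,x2,x3=010]: 00000000  (ones: 0)
  rows 24-31 [x1,x2,x3=011]: 00000000  (ones: 0)
  rows 32-39 [x1,x2,x3=100]: 00000000  (ones: 0)
  rows 40-47 [x1,x2,x3=101]: 00000000  (ones: 0)
  rows 48-55 [x1,x2,x3=110]: 00000000  (ones: 0)
  rows 56-63 [x1,x2,x3=111]: 00000000  (ones: 0)
Satisfying assignments = 4+4+0+0+0+0+0+0 = 8

8


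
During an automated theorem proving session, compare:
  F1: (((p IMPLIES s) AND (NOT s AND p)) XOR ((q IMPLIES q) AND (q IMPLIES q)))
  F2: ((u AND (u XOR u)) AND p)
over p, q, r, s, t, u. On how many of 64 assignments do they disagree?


F1 = (((p IMPLIES s) AND (NOT s AND p)) XOR ((q IMPLIES q) AND (q IMPLIES q)))
F2 = ((u AND (u XOR u)) AND p)
Evaluate both on each of 64 rows (bits = p,q,r,s,t,u):
  row 0 [000000]: F1=1 F2=0 (differ) -> 1
  row 1 [000001]: F1=1 F2=0 (differ) -> 1
  row 2 [000010]: F1=1 F2=0 (differ) -> 1
  row 3 [000011]: F1=1 F2=0 (differ) -> 1
  row 4 [000100]: F1=1 F2=0 (differ) -> 1
  (every remaining row is evaluated the same way; all 64 results are listed next)
Full result column, 8 rows per line (p,q,r fixed per line; s,t,u runs 000..111 left to right):
  rows 0-7 [p,q,r=000]: 11111111  (ones: 8)
  rows 8-15 [p,q,r=001]: 11111111  (ones: 8)
  rows 16-23 [p,q,r=010]: 11111111  (ones: 8)
  rows 24-31 [p,q,r=011]: 11111111  (ones: 8)
  rows 32-39 [p,q,r=100]: 11111111  (ones: 8)
  rows 40-47 [p,q,r=101]: 11111111  (ones: 8)
  rows 48-55 [p,q,r=110]: 11111111  (ones: 8)
  rows 56-63 [p,q,r=111]: 11111111  (ones: 8)
Disagreements = 8+8+8+8+8+8+8+8 = 64

64


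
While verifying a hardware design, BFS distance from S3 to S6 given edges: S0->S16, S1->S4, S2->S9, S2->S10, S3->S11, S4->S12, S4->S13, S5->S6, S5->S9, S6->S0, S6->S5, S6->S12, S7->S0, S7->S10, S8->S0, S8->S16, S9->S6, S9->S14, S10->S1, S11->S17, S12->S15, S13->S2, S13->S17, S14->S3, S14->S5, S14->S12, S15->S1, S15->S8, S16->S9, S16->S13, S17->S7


BFS layer-by-layer from S3:
  dist 0: {S3}
  dist 1: {S11}
  dist 2: {S17}
  dist 3: {S7}
  dist 4: {S0, S10}
  dist 5: {S1, S16}
  dist 6: {S4, S9, S13}
  dist 7: {S2, S6, S12, S14}
  -> S6 reached at distance 7
Shortest path length = 7

7


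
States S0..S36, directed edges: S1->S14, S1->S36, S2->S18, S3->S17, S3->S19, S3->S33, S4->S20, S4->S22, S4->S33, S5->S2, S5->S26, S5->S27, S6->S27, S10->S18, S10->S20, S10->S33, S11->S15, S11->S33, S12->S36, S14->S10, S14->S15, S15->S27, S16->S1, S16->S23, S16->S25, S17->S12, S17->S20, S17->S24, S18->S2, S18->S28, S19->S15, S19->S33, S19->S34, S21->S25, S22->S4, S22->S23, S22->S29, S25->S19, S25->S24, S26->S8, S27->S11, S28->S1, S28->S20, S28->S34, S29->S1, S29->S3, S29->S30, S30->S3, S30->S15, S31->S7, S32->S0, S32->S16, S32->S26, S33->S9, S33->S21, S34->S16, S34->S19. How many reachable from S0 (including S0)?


BFS from S0:
  layer 0: {S0}
Reachable set: {S0}
Count = 1

1


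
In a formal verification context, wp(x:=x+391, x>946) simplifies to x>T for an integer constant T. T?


Formula: wp(x:=E, P) = P[E/x] (substitute E for x in postcondition)
Step 1: Postcondition: x>946
Step 2: Substitute x+391 for x: x+391>946
Step 3: Solve for x: x > 946-391 = 555

555


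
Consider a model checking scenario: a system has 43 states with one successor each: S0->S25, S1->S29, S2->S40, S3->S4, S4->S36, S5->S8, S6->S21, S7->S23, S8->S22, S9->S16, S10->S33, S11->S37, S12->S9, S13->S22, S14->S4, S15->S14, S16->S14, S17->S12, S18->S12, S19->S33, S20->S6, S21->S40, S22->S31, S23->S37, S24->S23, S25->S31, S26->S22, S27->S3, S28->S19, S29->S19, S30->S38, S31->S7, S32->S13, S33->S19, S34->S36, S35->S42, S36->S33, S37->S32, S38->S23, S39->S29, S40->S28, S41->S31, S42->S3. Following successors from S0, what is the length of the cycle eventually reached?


Trace from S0 until a state repeats:
  S0 -> S25 -> S31 -> S7 -> S23 -> S37 -> S32 -> S13 -> S22 -> S31
S31 first seen at step 2, revisited at step 9.
Cycle length = 9 - 2 = 7

7


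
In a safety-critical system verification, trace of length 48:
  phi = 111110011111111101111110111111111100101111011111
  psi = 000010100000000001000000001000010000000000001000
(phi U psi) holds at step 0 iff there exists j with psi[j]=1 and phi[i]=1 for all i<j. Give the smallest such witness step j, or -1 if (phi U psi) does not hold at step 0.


(phi U psi) at 0: need smallest j with psi[j]=1 and phi[i]=1 for all i in [0,j).
Scan from step 0:
  step 0: phi=1, psi=0 -> continue
  step 1: phi=1, psi=0 -> continue
  step 2: phi=1, psi=0 -> continue
  step 3: phi=1, psi=0 -> continue
  step 4: psi=1 and phi held for [0,4) -> witness found
Witness step = 4

4


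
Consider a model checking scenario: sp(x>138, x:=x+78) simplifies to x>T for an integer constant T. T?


Formula: sp(P, x:=E) = exists old_x. (x = E[old_x/x]) AND P[old_x/x] (old_x is the value of x before the assignment; eliminate old_x by solving x = E[old_x/x] for old_x)
Step 1: Precondition P: x>138, i.e. old_x > 138
Step 2: Assignment gives x = old_x + 78, so old_x = x - 78
Step 3: Substitute into P: x - 78 > 138
Step 4: Simplify: x > 138+78 = 216

216


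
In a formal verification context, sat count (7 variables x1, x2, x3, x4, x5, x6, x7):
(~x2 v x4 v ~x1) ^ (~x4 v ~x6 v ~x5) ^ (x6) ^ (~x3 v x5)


CNF with 4 clauses over 7 vars (128 assignments).
An assignment satisfies CNF iff every clause has >=1 true literal.
Check each row (bits = x1,x2,x3,x4,x5,x6,x7; clause T/F shown):
  row 0 [0000000]: clauses=TTFT -> 0
  row 1 [0000001]: clauses=TTFT -> 0
  row 2 [0000010]: clauses=TTTT -> 1
  row 3 [0000011]: clauses=TTTT -> 1
  row 4 [0000100]: clauses=TTFT -> 0
  (every remaining row is evaluated the same way; all 128 results are listed next)
Full result column, 8 rows per line (x1,x2,x3,x4 fixed per line; x5,x6,x7 runs 000..111 left to right):
  rows 0-7 [x1,x2,x3,x4=0000]: 00110011  (ones: 4)
  rows 8-15 [x1,x2,x3,x4=0001]: 00110000  (ones: 2)
  rows 16-23 [x1,x2,x3,x4=0010]: 00000011  (ones: 2)
  rows 24-31 [x1,x2,x3,x4=0011]: 00000000  (ones: 0)
  rows 32-39 [x1,x2,x3,x4=0100]: 00110011  (ones: 4)
  rows 40-47 [x1,x2,x3,x4=0101]: 00110000  (ones: 2)
  rows 48-55 [x1,x2,x3,x4=0110]: 00000011  (ones: 2)
  rows 56-63 [x1,x2,x3,x4=0111]: 00000000  (ones: 0)
  rows 64-71 [x1,x2,x3,x4=1000]: 00110011  (ones: 4)
  rows 72-79 [x1,x2,x3,x4=1001]: 00110000  (ones: 2)
  rows 80-87 [x1,x2,x3,x4=1010]: 00000011  (ones: 2)
  rows 88-95 [x1,x2,x3,x4=1011]: 00000000  (ones: 0)
  rows 96-103 [x1,x2,x3,x4=1100]: 00000000  (ones: 0)
  rows 104-111 [x1,x2,x3,x4=1101]: 00110000  (ones: 2)
  rows 112-119 [x1,x2,x3,x4=1110]: 00000000  (ones: 0)
  rows 120-127 [x1,x2,x3,x4=1111]: 00000000  (ones: 0)
Satisfying assignments = 4+2+2+0+4+2+2+0+4+2+2+0+0+2+0+0 = 26

26


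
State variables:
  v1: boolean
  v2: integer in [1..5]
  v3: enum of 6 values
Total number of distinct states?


State space = product of domain sizes of all variables.
Domain sizes:
  v1 (boolean): 2
  v2 (integer in [1..5]): 5
  v3 (enum of 6 values): 6
Product = 2 * 5 * 6 = 60

60


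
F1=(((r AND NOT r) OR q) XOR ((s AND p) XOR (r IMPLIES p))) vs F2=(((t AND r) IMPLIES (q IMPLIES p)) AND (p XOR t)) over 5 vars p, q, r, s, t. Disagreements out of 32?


F1 = (((r AND NOT r) OR q) XOR ((s AND p) XOR (r IMPLIES p)))
F2 = (((t AND r) IMPLIES (q IMPLIES p)) AND (p XOR t))
Evaluate both on each of 32 rows (bits = p,q,r,s,t):
  row 0 [00000]: F1=1 F2=0 (differ) -> 1
  row 1 [00001]: F1=1 F2=1 -> 0
  row 2 [00010]: F1=1 F2=0 (differ) -> 1
  row 3 [00011]: F1=1 F2=1 -> 0
  row 4 [00100]: F1=0 F2=0 -> 0
  row 5 [00101]: F1=0 F2=1 (differ) -> 1
  row 6 [00110]: F1=0 F2=0 -> 0
  row 7 [00111]: F1=0 F2=1 (differ) -> 1
  row 8 [01000]: F1=0 F2=0 -> 0
  row 9 [01001]: F1=0 F2=1 (differ) -> 1
  row 10 [01010]: F1=0 F2=0 -> 0
  row 11 [01011]: F1=0 F2=1 (differ) -> 1
  row 12 [01100]: F1=1 F2=0 (differ) -> 1
  row 13 [01101]: F1=1 F2=0 (differ) -> 1
  row 14 [01110]: F1=1 F2=0 (differ) -> 1
  row 15 [01111]: F1=1 F2=0 (differ) -> 1
  row 16 [10000]: F1=1 F2=1 -> 0
  row 17 [10001]: F1=1 F2=0 (differ) -> 1
  row 18 [10010]: F1=0 F2=1 (differ) -> 1
  row 19 [10011]: F1=0 F2=0 -> 0
  row 20 [10100]: F1=1 F2=1 -> 0
  row 21 [10101]: F1=1 F2=0 (differ) -> 1
  row 22 [10110]: F1=0 F2=1 (differ) -> 1
  row 23 [10111]: F1=0 F2=0 -> 0
  row 24 [11000]: F1=0 F2=1 (differ) -> 1
  row 25 [11001]: F1=0 F2=0 -> 0
  row 26 [11010]: F1=1 F2=1 -> 0
  row 27 [11011]: F1=1 F2=0 (differ) -> 1
  row 28 [11100]: F1=0 F2=1 (differ) -> 1
  row 29 [11101]: F1=0 F2=0 -> 0
  row 30 [11110]: F1=1 F2=1 -> 0
  row 31 [11111]: F1=1 F2=0 (differ) -> 1
Full result column, 8 rows per line (p,q fixed per line; r,s,t runs 000..111 left to right):
  rows 0-7 [p,q=00]: 10100101  (ones: 4)
  rows 8-15 [p,q=01]: 01011111  (ones: 6)
  rows 16-23 [p,q=10]: 01100110  (ones: 4)
  rows 24-31 [p,q=11]: 10011001  (ones: 4)
Disagreements = 4+6+4+4 = 18

18


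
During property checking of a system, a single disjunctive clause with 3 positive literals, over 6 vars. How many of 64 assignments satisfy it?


Step 1: Total=2^6=64
Step 2: Unsat when all 3 false: 2^3=8
Step 3: Sat=64-8=56

56


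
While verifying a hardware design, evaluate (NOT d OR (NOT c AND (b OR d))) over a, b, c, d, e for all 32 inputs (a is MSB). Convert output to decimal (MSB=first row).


Formula: (NOT d OR (NOT c AND (b OR d))) over a, b, c, d, e (32 rows)
Evaluate each row (bits = a,b,c,d,e, MSB first):
  row 0 [00000]: (NOT 0 OR (NOT 0 AND (0 OR 0))) -> 1
  row 1 [00001]: (NOT 0 OR (NOT 0 AND (0 OR 0))) -> 1
  row 2 [00010]: (NOT 1 OR (NOT 0 AND (0 OR 1))) -> 1
  row 3 [00011]: (NOT 1 OR (NOT 0 AND (0 OR 1))) -> 1
  row 4 [00100]: (NOT 0 OR (NOT 1 AND (0 OR 0))) -> 1
  row 5 [00101]: (NOT 0 OR (NOT 1 AND (0 OR 0))) -> 1
  row 6 [00110]: (NOT 1 OR (NOT 1 AND (0 OR 1))) -> 0
  row 7 [00111]: (NOT 1 OR (NOT 1 AND (0 OR 1))) -> 0
  row 8 [01000]: (NOT 0 OR (NOT 0 AND (1 OR 0))) -> 1
  row 9 [01001]: (NOT 0 OR (NOT 0 AND (1 OR 0))) -> 1
  row 10 [01010]: (NOT 1 OR (NOT 0 AND (1 OR 1))) -> 1
  row 11 [01011]: (NOT 1 OR (NOT 0 AND (1 OR 1))) -> 1
  row 12 [01100]: (NOT 0 OR (NOT 1 AND (1 OR 0))) -> 1
  row 13 [01101]: (NOT 0 OR (NOT 1 AND (1 OR 0))) -> 1
  row 14 [01110]: (NOT 1 OR (NOT 1 AND (1 OR 1))) -> 0
  row 15 [01111]: (NOT 1 OR (NOT 1 AND (1 OR 1))) -> 0
  row 16 [10000]: (NOT 0 OR (NOT 0 AND (0 OR 0))) -> 1
  row 17 [10001]: (NOT 0 OR (NOT 0 AND (0 OR 0))) -> 1
  row 18 [10010]: (NOT 1 OR (NOT 0 AND (0 OR 1))) -> 1
  row 19 [10011]: (NOT 1 OR (NOT 0 AND (0 OR 1))) -> 1
  row 20 [10100]: (NOT 0 OR (NOT 1 AND (0 OR 0))) -> 1
  row 21 [10101]: (NOT 0 OR (NOT 1 AND (0 OR 0))) -> 1
  row 22 [10110]: (NOT 1 OR (NOT 1 AND (0 OR 1))) -> 0
  row 23 [10111]: (NOT 1 OR (NOT 1 AND (0 OR 1))) -> 0
  row 24 [11000]: (NOT 0 OR (NOT 0 AND (1 OR 0))) -> 1
  row 25 [11001]: (NOT 0 OR (NOT 0 AND (1 OR 0))) -> 1
  row 26 [11010]: (NOT 1 OR (NOT 0 AND (1 OR 1))) -> 1
  row 27 [11011]: (NOT 1 OR (NOT 0 AND (1 OR 1))) -> 1
  row 28 [11100]: (NOT 0 OR (NOT 1 AND (1 OR 0))) -> 1
  row 29 [11101]: (NOT 0 OR (NOT 1 AND (1 OR 0))) -> 1
  row 30 [11110]: (NOT 1 OR (NOT 1 AND (1 OR 1))) -> 0
  row 31 [11111]: (NOT 1 OR (NOT 1 AND (1 OR 1))) -> 0
Full result column, 4 rows per line (a,b,c fixed per line; d,e runs 00..11 left to right):
  rows 0-3 [a,b,c=000]: 1111  = hex F
  rows 4-7 [a,b,c=001]: 1100  = hex C
  rows 8-11 [a,b,c=010]: 1111  = hex F
  rows 12-15 [a,b,c=011]: 1100  = hex C
  rows 16-19 [a,b,c=100]: 1111  = hex F
  rows 20-23 [a,b,c=101]: 1100  = hex C
  rows 24-27 [a,b,c=110]: 1111  = hex F
  rows 28-31 [a,b,c=111]: 1100  = hex C
Output column (row 0 .. row 31) = 11111100111111001111110011111100
Output column grouped in 4s = 1111 1100 1111 1100 1111 1100 1111 1100 = 0xFCFCFCFC
Convert to decimal digit by digit (value = value*16 + digit):
  F -> 15
  15*16 + 12 (C) = 252
  252*16 + 15 (F) = 4047
  4047*16 + 12 (C) = 64764
  64764*16 + 15 (F) = 1036239
  1036239*16 + 12 (C) = 16579836
  16579836*16 + 15 (F) = 265277391
  265277391*16 + 12 (C) = 4244438268
Decimal = 4244438268

4244438268


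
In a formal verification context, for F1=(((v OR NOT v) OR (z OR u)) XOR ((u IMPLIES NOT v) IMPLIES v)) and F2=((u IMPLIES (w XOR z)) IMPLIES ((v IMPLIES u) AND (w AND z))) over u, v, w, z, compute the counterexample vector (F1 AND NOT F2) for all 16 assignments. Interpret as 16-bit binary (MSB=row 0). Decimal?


F1 = (((v OR NOT v) OR (z OR u)) XOR ((u IMPLIES NOT v) IMPLIES v))
F2 = ((u IMPLIES (w XOR z)) IMPLIES ((v IMPLIES u) AND (w AND z)))
Counterexample to F1=>F2 is where F1=1 and F2=0.
Evaluate each row (bits = u,v,w,z, MSB first):
  row 0 [0000]: F1=1 F2=0 -> F1&~F2 -> 1
  row 1 [0001]: F1=1 F2=0 -> F1&~F2 -> 1
  row 2 [0010]: F1=1 F2=0 -> F1&~F2 -> 1
  row 3 [0011]: F1=1 F2=1 -> F1&~F2 -> 0
  row 4 [0100]: F1=0 F2=0 -> F1&~F2 -> 0
  row 5 [0101]: F1=0 F2=0 -> F1&~F2 -> 0
  row 6 [0110]: F1=0 F2=0 -> F1&~F2 -> 0
  row 7 [0111]: F1=0 F2=0 -> F1&~F2 -> 0
  row 8 [1000]: F1=1 F2=1 -> F1&~F2 -> 0
  row 9 [1001]: F1=1 F2=0 -> F1&~F2 -> 1
  row 10 [1010]: F1=1 F2=0 -> F1&~F2 -> 1
  row 11 [1011]: F1=1 F2=1 -> F1&~F2 -> 0
  row 12 [1100]: F1=0 F2=1 -> F1&~F2 -> 0
  row 13 [1101]: F1=0 F2=0 -> F1&~F2 -> 0
  row 14 [1110]: F1=0 F2=0 -> F1&~F2 -> 0
  row 15 [1111]: F1=0 F2=1 -> F1&~F2 -> 0
Full result column, 4 rows per line (u,v fixed per line; w,z runs 00..11 left to right):
  rows 0-3 [u,v=00]: 1110  = hex E
  rows 4-7 [u,v=01]: 0000  = hex 0
  rows 8-11 [u,v=10]: 0110  = hex 6
  rows 12-15 [u,v=11]: 0000  = hex 0
Counterexample vector (row 0 .. row 15) = 1110000001100000
Output column grouped in 4s = 1110 0000 0110 0000 = 0xE060
Convert to decimal digit by digit (value = value*16 + digit):
  E -> 14
  14*16 + 0 = 224
  224*16 + 6 = 3590
  3590*16 + 0 = 57440
Decimal = 57440

57440


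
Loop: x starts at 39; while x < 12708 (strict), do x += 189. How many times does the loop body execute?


Step 1: x goes from 39 toward 12708 by 189; the body runs while x<12708, so iterations = ceil((bound-start)/step)
Step 2: Distance=12669
Step 3: ceil(12669/189)=68

68


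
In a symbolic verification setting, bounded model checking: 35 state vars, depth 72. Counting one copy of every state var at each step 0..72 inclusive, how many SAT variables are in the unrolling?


BMC unrolls to depth k, creating one copy of each state var for steps 0..k.
Step count = 72 + 1 = 73 (steps 0 through 72)
Vars per step = 35
Total = 35 * 73 = 2555

2555


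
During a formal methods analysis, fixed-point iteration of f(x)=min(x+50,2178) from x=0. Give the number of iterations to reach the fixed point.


Step 1: x=0, cap=2178, increment=50
Step 2: x grows by 50 each step until capped at 2178; fixed point is x=2178
Step 3: iterations = ceil(2178/50) = 44

44


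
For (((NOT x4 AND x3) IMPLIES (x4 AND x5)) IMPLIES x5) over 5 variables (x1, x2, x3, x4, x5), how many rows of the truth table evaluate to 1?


Formula: (((NOT x4 AND x3) IMPLIES (x4 AND x5)) IMPLIES x5) over 5 vars (32 rows)
Evaluate each row (x1, x2, x3, x4, x5 as bits, MSB first):
  row 0 [00000]: (((NOT 0 AND 0) IMPLIES (0 AND 0)) IMPLIES 0) -> 0
  row 1 [00001]: (((NOT 0 AND 0) IMPLIES (0 AND 1)) IMPLIES 1) -> 1
  row 2 [00010]: (((NOT 1 AND 0) IMPLIES (1 AND 0)) IMPLIES 0) -> 0
  row 3 [00011]: (((NOT 1 AND 0) IMPLIES (1 AND 1)) IMPLIES 1) -> 1
  row 4 [00100]: (((NOT 0 AND 1) IMPLIES (0 AND 0)) IMPLIES 0) -> 1
  row 5 [00101]: (((NOT 0 AND 1) IMPLIES (0 AND 1)) IMPLIES 1) -> 1
  row 6 [00110]: (((NOT 1 AND 1) IMPLIES (1 AND 0)) IMPLIES 0) -> 0
  row 7 [00111]: (((NOT 1 AND 1) IMPLIES (1 AND 1)) IMPLIES 1) -> 1
  row 8 [01000]: (((NOT 0 AND 0) IMPLIES (0 AND 0)) IMPLIES 0) -> 0
  row 9 [01001]: (((NOT 0 AND 0) IMPLIES (0 AND 1)) IMPLIES 1) -> 1
  row 10 [01010]: (((NOT 1 AND 0) IMPLIES (1 AND 0)) IMPLIES 0) -> 0
  row 11 [01011]: (((NOT 1 AND 0) IMPLIES (1 AND 1)) IMPLIES 1) -> 1
  row 12 [01100]: (((NOT 0 AND 1) IMPLIES (0 AND 0)) IMPLIES 0) -> 1
  row 13 [01101]: (((NOT 0 AND 1) IMPLIES (0 AND 1)) IMPLIES 1) -> 1
  row 14 [01110]: (((NOT 1 AND 1) IMPLIES (1 AND 0)) IMPLIES 0) -> 0
  row 15 [01111]: (((NOT 1 AND 1) IMPLIES (1 AND 1)) IMPLIES 1) -> 1
  row 16 [10000]: (((NOT 0 AND 0) IMPLIES (0 AND 0)) IMPLIES 0) -> 0
  row 17 [10001]: (((NOT 0 AND 0) IMPLIES (0 AND 1)) IMPLIES 1) -> 1
  row 18 [10010]: (((NOT 1 AND 0) IMPLIES (1 AND 0)) IMPLIES 0) -> 0
  row 19 [10011]: (((NOT 1 AND 0) IMPLIES (1 AND 1)) IMPLIES 1) -> 1
  row 20 [10100]: (((NOT 0 AND 1) IMPLIES (0 AND 0)) IMPLIES 0) -> 1
  row 21 [10101]: (((NOT 0 AND 1) IMPLIES (0 AND 1)) IMPLIES 1) -> 1
  row 22 [10110]: (((NOT 1 AND 1) IMPLIES (1 AND 0)) IMPLIES 0) -> 0
  row 23 [10111]: (((NOT 1 AND 1) IMPLIES (1 AND 1)) IMPLIES 1) -> 1
  row 24 [11000]: (((NOT 0 AND 0) IMPLIES (0 AND 0)) IMPLIES 0) -> 0
  row 25 [11001]: (((NOT 0 AND 0) IMPLIES (0 AND 1)) IMPLIES 1) -> 1
  row 26 [11010]: (((NOT 1 AND 0) IMPLIES (1 AND 0)) IMPLIES 0) -> 0
  row 27 [11011]: (((NOT 1 AND 0) IMPLIES (1 AND 1)) IMPLIES 1) -> 1
  row 28 [11100]: (((NOT 0 AND 1) IMPLIES (0 AND 0)) IMPLIES 0) -> 1
  row 29 [11101]: (((NOT 0 AND 1) IMPLIES (0 AND 1)) IMPLIES 1) -> 1
  row 30 [11110]: (((NOT 1 AND 1) IMPLIES (1 AND 0)) IMPLIES 0) -> 0
  row 31 [11111]: (((NOT 1 AND 1) IMPLIES (1 AND 1)) IMPLIES 1) -> 1
Full result column, 8 rows per line (x1,x2 fixed per line; x3,x4,x5 runs 000..111 left to right):
  rows 0-7 [x1,x2=00]: 01011101  (ones: 5)
  rows 8-15 [x1,x2=01]: 01011101  (ones: 5)
  rows 16-23 [x1,x2=10]: 01011101  (ones: 5)
  rows 24-31 [x1,x2=11]: 01011101  (ones: 5)
Count of 1-rows = 5+5+5+5 = 20

20


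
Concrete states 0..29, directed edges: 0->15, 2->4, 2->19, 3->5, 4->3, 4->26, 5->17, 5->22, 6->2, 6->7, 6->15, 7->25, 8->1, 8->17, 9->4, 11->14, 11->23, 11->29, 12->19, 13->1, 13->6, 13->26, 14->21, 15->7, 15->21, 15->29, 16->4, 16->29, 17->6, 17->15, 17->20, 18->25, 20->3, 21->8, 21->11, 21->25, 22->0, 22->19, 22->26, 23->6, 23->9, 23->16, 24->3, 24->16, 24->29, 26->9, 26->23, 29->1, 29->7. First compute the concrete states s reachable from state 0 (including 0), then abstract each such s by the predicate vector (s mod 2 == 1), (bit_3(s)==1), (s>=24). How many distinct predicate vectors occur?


BFS from 0:
Concrete reachable: {0, 1, 2, 3, 4, 5, 6, 7, 8, 9, 11, 14, 15, 16, 17, 19, 20, 21, 22, 23, 25, 26, 29}
Abstract via predicates (s mod 2 == 1), (bit_3(s)==1), (s>=24):
  (0,0,0) <- {0, 2, 4, 6, 16, 20, 22}
  (0,1,0) <- {8, 14}
  (0,1,1) <- {26}
  (1,0,0) <- {1, 3, 5, 7, 17, 19, 21, 23}
  (1,1,0) <- {9, 11, 15}
  (1,1,1) <- {25, 29}
Distinct abstract states = 6

6


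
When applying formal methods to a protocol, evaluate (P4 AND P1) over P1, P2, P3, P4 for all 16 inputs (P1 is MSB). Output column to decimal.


Formula: (P4 AND P1) over P1, P2, P3, P4 (16 rows)
Evaluate each row (bits = P1,P2,P3,P4, MSB first):
  row 0 [0000]: (0 AND 0) -> 0
  row 1 [0001]: (1 AND 0) -> 0
  row 2 [0010]: (0 AND 0) -> 0
  row 3 [0011]: (1 AND 0) -> 0
  row 4 [0100]: (0 AND 0) -> 0
  row 5 [0101]: (1 AND 0) -> 0
  row 6 [0110]: (0 AND 0) -> 0
  row 7 [0111]: (1 AND 0) -> 0
  row 8 [1000]: (0 AND 1) -> 0
  row 9 [1001]: (1 AND 1) -> 1
  row 10 [1010]: (0 AND 1) -> 0
  row 11 [1011]: (1 AND 1) -> 1
  row 12 [1100]: (0 AND 1) -> 0
  row 13 [1101]: (1 AND 1) -> 1
  row 14 [1110]: (0 AND 1) -> 0
  row 15 [1111]: (1 AND 1) -> 1
Full result column, 4 rows per line (P1,P2 fixed per line; P3,P4 runs 00..11 left to right):
  rows 0-3 [P1,P2=00]: 0000  = hex 0
  rows 4-7 [P1,P2=01]: 0000  = hex 0
  rows 8-11 [P1,P2=10]: 0101  = hex 5
  rows 12-15 [P1,P2=11]: 0101  = hex 5
Output column (row 0 .. row 15) = 0000000001010101
Output column grouped in 4s = 0000 0000 0101 0101 = 0x0055
Convert to decimal digit by digit (value = value*16 + digit):
  0 -> 0
  0*16 + 0 = 0
  0*16 + 5 = 5
  5*16 + 5 = 85
Decimal = 85

85


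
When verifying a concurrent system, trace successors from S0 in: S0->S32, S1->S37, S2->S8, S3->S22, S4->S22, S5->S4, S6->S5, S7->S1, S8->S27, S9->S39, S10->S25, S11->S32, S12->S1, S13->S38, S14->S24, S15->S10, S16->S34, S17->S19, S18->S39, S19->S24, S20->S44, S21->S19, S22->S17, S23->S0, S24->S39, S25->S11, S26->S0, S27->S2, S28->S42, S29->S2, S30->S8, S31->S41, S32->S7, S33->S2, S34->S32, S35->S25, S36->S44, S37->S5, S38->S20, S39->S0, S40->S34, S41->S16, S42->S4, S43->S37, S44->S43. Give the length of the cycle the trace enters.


Trace from S0 until a state repeats:
  S0 -> S32 -> S7 -> S1 -> S37 -> S5 -> S4 -> S22 -> S17 -> S19 -> S24 -> S39 -> S0
S0 first seen at step 0, revisited at step 12.
Cycle length = 12 - 0 = 12

12


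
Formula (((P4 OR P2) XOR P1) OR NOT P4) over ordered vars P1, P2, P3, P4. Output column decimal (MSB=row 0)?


Formula: (((P4 OR P2) XOR P1) OR NOT P4) over P1, P2, P3, P4 (16 rows)
Evaluate each row (bits = P1,P2,P3,P4, MSB first):
  row 0 [0000]: (((0 OR 0) XOR 0) OR NOT 0) -> 1
  row 1 [0001]: (((1 OR 0) XOR 0) OR NOT 1) -> 1
  row 2 [0010]: (((0 OR 0) XOR 0) OR NOT 0) -> 1
  row 3 [0011]: (((1 OR 0) XOR 0) OR NOT 1) -> 1
  row 4 [0100]: (((0 OR 1) XOR 0) OR NOT 0) -> 1
  row 5 [0101]: (((1 OR 1) XOR 0) OR NOT 1) -> 1
  row 6 [0110]: (((0 OR 1) XOR 0) OR NOT 0) -> 1
  row 7 [0111]: (((1 OR 1) XOR 0) OR NOT 1) -> 1
  row 8 [1000]: (((0 OR 0) XOR 1) OR NOT 0) -> 1
  row 9 [1001]: (((1 OR 0) XOR 1) OR NOT 1) -> 0
  row 10 [1010]: (((0 OR 0) XOR 1) OR NOT 0) -> 1
  row 11 [1011]: (((1 OR 0) XOR 1) OR NOT 1) -> 0
  row 12 [1100]: (((0 OR 1) XOR 1) OR NOT 0) -> 1
  row 13 [1101]: (((1 OR 1) XOR 1) OR NOT 1) -> 0
  row 14 [1110]: (((0 OR 1) XOR 1) OR NOT 0) -> 1
  row 15 [1111]: (((1 OR 1) XOR 1) OR NOT 1) -> 0
Full result column, 4 rows per line (P1,P2 fixed per line; P3,P4 runs 00..11 left to right):
  rows 0-3 [P1,P2=00]: 1111  = hex F
  rows 4-7 [P1,P2=01]: 1111  = hex F
  rows 8-11 [P1,P2=10]: 1010  = hex A
  rows 12-15 [P1,P2=11]: 1010  = hex A
Output column (row 0 .. row 15) = 1111111110101010
Output column grouped in 4s = 1111 1111 1010 1010 = 0xFFAA
Convert to decimal digit by digit (value = value*16 + digit):
  F -> 15
  15*16 + 15 (F) = 255
  255*16 + 10 (A) = 4090
  4090*16 + 10 (A) = 65450
Decimal = 65450

65450


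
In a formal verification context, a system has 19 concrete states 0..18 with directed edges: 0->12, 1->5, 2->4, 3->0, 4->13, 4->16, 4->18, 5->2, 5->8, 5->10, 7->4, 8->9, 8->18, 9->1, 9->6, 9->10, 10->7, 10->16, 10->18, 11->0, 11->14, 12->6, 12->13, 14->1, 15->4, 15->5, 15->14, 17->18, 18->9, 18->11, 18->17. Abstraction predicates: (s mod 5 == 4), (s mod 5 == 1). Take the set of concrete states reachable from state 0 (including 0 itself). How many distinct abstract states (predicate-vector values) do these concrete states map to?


BFS from 0:
Concrete reachable: {0, 6, 12, 13}
Abstract via predicates (s mod 5 == 4), (s mod 5 == 1):
  (0,0) <- {0, 12, 13}
  (0,1) <- {6}
Distinct abstract states = 2

2


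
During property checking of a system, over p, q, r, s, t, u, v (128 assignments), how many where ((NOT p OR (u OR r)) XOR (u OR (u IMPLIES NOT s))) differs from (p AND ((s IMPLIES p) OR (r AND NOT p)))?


F1 = ((NOT p OR (u OR r)) XOR (u OR (u IMPLIES NOT s)))
F2 = (p AND ((s IMPLIES p) OR (r AND NOT p)))
Evaluate both on each of 128 rows (bits = p,q,r,s,t,u,v):
  row 0 [0000000]: F1=0 F2=0 -> 0
  row 1 [0000001]: F1=0 F2=0 -> 0
  row 2 [0000010]: F1=0 F2=0 -> 0
  row 3 [0000011]: F1=0 F2=0 -> 0
  row 4 [0000100]: F1=0 F2=0 -> 0
  (every remaining row is evaluated the same way; all 128 results are listed next)
Full result column, 8 rows per line (p,q,r,s fixed per line; t,u,v runs 000..111 left to right):
  rows 0-7 [p,q,r,s=0000]: 00000000  (ones: 0)
  rows 8-15 [p,q,r,s=0001]: 00000000  (ones: 0)
  rows 16-23 [p,q,r,s=0010]: 00000000  (ones: 0)
  rows 24-31 [p,q,r,s=0011]: 00000000  (ones: 0)
  rows 32-39 [p,q,r,s=0100]: 00000000  (ones: 0)
  rows 40-47 [p,q,r,s=0101]: 00000000  (ones: 0)
  rows 48-55 [p,q,r,s=0110]: 00000000  (ones: 0)
  rows 56-63 [p,q,r,s=0111]: 00000000  (ones: 0)
  rows 64-71 [p,q,r,s=1000]: 00110011  (ones: 4)
  rows 72-79 [p,q,r,s=1001]: 00110011  (ones: 4)
  rows 80-87 [p,q,r,s=1010]: 11111111  (ones: 8)
  rows 88-95 [p,q,r,s=1011]: 11111111  (ones: 8)
  rows 96-103 [p,q,r,s=1100]: 00110011  (ones: 4)
  rows 104-111 [p,q,r,s=1101]: 00110011  (ones: 4)
  rows 112-119 [p,q,r,s=1110]: 11111111  (ones: 8)
  rows 120-127 [p,q,r,s=1111]: 11111111  (ones: 8)
Disagreements = 0+0+0+0+0+0+0+0+4+4+8+8+4+4+8+8 = 48

48


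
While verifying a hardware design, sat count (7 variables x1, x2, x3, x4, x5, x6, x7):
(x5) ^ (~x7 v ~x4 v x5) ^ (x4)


CNF with 3 clauses over 7 vars (128 assignments).
An assignment satisfies CNF iff every clause has >=1 true literal.
Check each row (bits = x1,x2,x3,x4,x5,x6,x7; clause T/F shown):
  row 0 [0000000]: clauses=FTF -> 0
  row 1 [0000001]: clauses=FTF -> 0
  row 2 [0000010]: clauses=FTF -> 0
  row 3 [0000011]: clauses=FTF -> 0
  row 4 [0000100]: clauses=TTF -> 0
  (every remaining row is evaluated the same way; all 128 results are listed next)
Full result column, 8 rows per line (x1,x2,x3,x4 fixed per line; x5,x6,x7 runs 000..111 left to right):
  rows 0-7 [x1,x2,x3,x4=0000]: 00000000  (ones: 0)
  rows 8-15 [x1,x2,x3,x4=0001]: 00001111  (ones: 4)
  rows 16-23 [x1,x2,x3,x4=0010]: 00000000  (ones: 0)
  rows 24-31 [x1,x2,x3,x4=0011]: 00001111  (ones: 4)
  rows 32-39 [x1,x2,x3,x4=0100]: 00000000  (ones: 0)
  rows 40-47 [x1,x2,x3,x4=0101]: 00001111  (ones: 4)
  rows 48-55 [x1,x2,x3,x4=0110]: 00000000  (ones: 0)
  rows 56-63 [x1,x2,x3,x4=0111]: 00001111  (ones: 4)
  rows 64-71 [x1,x2,x3,x4=1000]: 00000000  (ones: 0)
  rows 72-79 [x1,x2,x3,x4=1001]: 00001111  (ones: 4)
  rows 80-87 [x1,x2,x3,x4=1010]: 00000000  (ones: 0)
  rows 88-95 [x1,x2,x3,x4=1011]: 00001111  (ones: 4)
  rows 96-103 [x1,x2,x3,x4=1100]: 00000000  (ones: 0)
  rows 104-111 [x1,x2,x3,x4=1101]: 00001111  (ones: 4)
  rows 112-119 [x1,x2,x3,x4=1110]: 00000000  (ones: 0)
  rows 120-127 [x1,x2,x3,x4=1111]: 00001111  (ones: 4)
Satisfying assignments = 0+4+0+4+0+4+0+4+0+4+0+4+0+4+0+4 = 32

32


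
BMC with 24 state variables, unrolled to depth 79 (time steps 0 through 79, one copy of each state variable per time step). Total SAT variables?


BMC unrolls to depth k, creating one copy of each state var for steps 0..k.
Step count = 79 + 1 = 80 (steps 0 through 79)
Vars per step = 24
Total = 24 * 80 = 1920

1920


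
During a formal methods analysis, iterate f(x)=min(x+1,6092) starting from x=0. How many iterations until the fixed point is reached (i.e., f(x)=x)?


Step 1: x=0, cap=6092, increment=1
Step 2: x grows by 1 each step until capped at 6092; fixed point is x=6092
Step 3: iterations = ceil(6092/1) = 6092

6092


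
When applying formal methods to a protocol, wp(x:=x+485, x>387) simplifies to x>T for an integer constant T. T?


Formula: wp(x:=E, P) = P[E/x] (substitute E for x in postcondition)
Step 1: Postcondition: x>387
Step 2: Substitute x+485 for x: x+485>387
Step 3: Solve for x: x > 387-485 = -98

-98


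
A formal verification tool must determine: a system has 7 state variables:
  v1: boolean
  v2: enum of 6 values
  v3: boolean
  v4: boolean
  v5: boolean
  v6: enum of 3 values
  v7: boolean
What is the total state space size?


State space = product of domain sizes of all variables.
Domain sizes:
  v1 (boolean): 2
  v2 (enum of 6 values): 6
  v3 (boolean): 2
  v4 (boolean): 2
  v5 (boolean): 2
  v6 (enum of 3 values): 3
  v7 (boolean): 2
Product = 2 * 6 * 2 * 2 * 2 * 3 * 2 = 576

576


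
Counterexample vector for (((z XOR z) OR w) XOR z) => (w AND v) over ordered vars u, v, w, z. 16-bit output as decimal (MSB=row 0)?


F1 = (((z XOR z) OR w) XOR z)
F2 = (w AND v)
Counterexample to F1=>F2 is where F1=1 and F2=0.
Evaluate each row (bits = u,v,w,z, MSB first):
  row 0 [0000]: F1=0 F2=0 -> F1&~F2 -> 0
  row 1 [0001]: F1=1 F2=0 -> F1&~F2 -> 1
  row 2 [0010]: F1=1 F2=0 -> F1&~F2 -> 1
  row 3 [0011]: F1=0 F2=0 -> F1&~F2 -> 0
  row 4 [0100]: F1=0 F2=0 -> F1&~F2 -> 0
  row 5 [0101]: F1=1 F2=0 -> F1&~F2 -> 1
  row 6 [0110]: F1=1 F2=1 -> F1&~F2 -> 0
  row 7 [0111]: F1=0 F2=1 -> F1&~F2 -> 0
  row 8 [1000]: F1=0 F2=0 -> F1&~F2 -> 0
  row 9 [1001]: F1=1 F2=0 -> F1&~F2 -> 1
  row 10 [1010]: F1=1 F2=0 -> F1&~F2 -> 1
  row 11 [1011]: F1=0 F2=0 -> F1&~F2 -> 0
  row 12 [1100]: F1=0 F2=0 -> F1&~F2 -> 0
  row 13 [1101]: F1=1 F2=0 -> F1&~F2 -> 1
  row 14 [1110]: F1=1 F2=1 -> F1&~F2 -> 0
  row 15 [1111]: F1=0 F2=1 -> F1&~F2 -> 0
Full result column, 4 rows per line (u,v fixed per line; w,z runs 00..11 left to right):
  rows 0-3 [u,v=00]: 0110  = hex 6
  rows 4-7 [u,v=01]: 0100  = hex 4
  rows 8-11 [u,v=10]: 0110  = hex 6
  rows 12-15 [u,v=11]: 0100  = hex 4
Counterexample vector (row 0 .. row 15) = 0110010001100100
Output column grouped in 4s = 0110 0100 0110 0100 = 0x6464
Convert to decimal digit by digit (value = value*16 + digit):
  6 -> 6
  6*16 + 4 = 100
  100*16 + 6 = 1606
  1606*16 + 4 = 25700
Decimal = 25700

25700


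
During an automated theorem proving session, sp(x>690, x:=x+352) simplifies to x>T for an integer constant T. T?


Formula: sp(P, x:=E) = exists old_x. (x = E[old_x/x]) AND P[old_x/x] (old_x is the value of x before the assignment; eliminate old_x by solving x = E[old_x/x] for old_x)
Step 1: Precondition P: x>690, i.e. old_x > 690
Step 2: Assignment gives x = old_x + 352, so old_x = x - 352
Step 3: Substitute into P: x - 352 > 690
Step 4: Simplify: x > 690+352 = 1042

1042


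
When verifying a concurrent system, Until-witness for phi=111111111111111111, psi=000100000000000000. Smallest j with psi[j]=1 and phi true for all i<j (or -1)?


(phi U psi) at 0: need smallest j with psi[j]=1 and phi[i]=1 for all i in [0,j).
Scan from step 0:
  step 0: phi=1, psi=0 -> continue
  step 1: phi=1, psi=0 -> continue
  step 2: phi=1, psi=0 -> continue
  step 3: psi=1 and phi held for [0,3) -> witness found
Witness step = 3

3


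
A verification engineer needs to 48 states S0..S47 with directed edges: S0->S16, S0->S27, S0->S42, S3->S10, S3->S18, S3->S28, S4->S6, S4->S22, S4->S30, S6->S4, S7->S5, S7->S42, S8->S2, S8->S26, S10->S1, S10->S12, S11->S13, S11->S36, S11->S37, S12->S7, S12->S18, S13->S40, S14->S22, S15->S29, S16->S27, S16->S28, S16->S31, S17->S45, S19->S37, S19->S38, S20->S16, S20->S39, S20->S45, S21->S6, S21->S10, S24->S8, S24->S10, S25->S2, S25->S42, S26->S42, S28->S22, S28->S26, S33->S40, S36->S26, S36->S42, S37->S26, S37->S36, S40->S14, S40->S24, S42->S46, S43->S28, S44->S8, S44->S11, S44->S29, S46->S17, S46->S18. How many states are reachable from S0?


BFS from S0:
  layer 0: {S0}
  layer 1: {S16, S27, S42}
  layer 2: {S28, S31, S46}
  layer 3: {S17, S18, S22, S26}
  layer 4: {S45}
Reachable set: {S0, S16, S17, S18, S22, S26, S27, S28, S31, S42, S45, S46}
Count = 12

12


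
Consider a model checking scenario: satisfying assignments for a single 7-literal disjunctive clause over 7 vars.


Step 1: Total=2^7=128
Step 2: Unsat when all 7 false: 2^0=1
Step 3: Sat=128-1=127

127


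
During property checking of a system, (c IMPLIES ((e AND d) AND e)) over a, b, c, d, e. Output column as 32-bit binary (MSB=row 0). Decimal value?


Formula: (c IMPLIES ((e AND d) AND e)) over a, b, c, d, e (32 rows)
Evaluate each row (bits = a,b,c,d,e, MSB first):
  row 0 [00000]: (0 IMPLIES ((0 AND 0) AND 0)) -> 1
  row 1 [00001]: (0 IMPLIES ((1 AND 0) AND 1)) -> 1
  row 2 [00010]: (0 IMPLIES ((0 AND 1) AND 0)) -> 1
  row 3 [00011]: (0 IMPLIES ((1 AND 1) AND 1)) -> 1
  row 4 [00100]: (1 IMPLIES ((0 AND 0) AND 0)) -> 0
  row 5 [00101]: (1 IMPLIES ((1 AND 0) AND 1)) -> 0
  row 6 [00110]: (1 IMPLIES ((0 AND 1) AND 0)) -> 0
  row 7 [00111]: (1 IMPLIES ((1 AND 1) AND 1)) -> 1
  row 8 [01000]: (0 IMPLIES ((0 AND 0) AND 0)) -> 1
  row 9 [01001]: (0 IMPLIES ((1 AND 0) AND 1)) -> 1
  row 10 [01010]: (0 IMPLIES ((0 AND 1) AND 0)) -> 1
  row 11 [01011]: (0 IMPLIES ((1 AND 1) AND 1)) -> 1
  row 12 [01100]: (1 IMPLIES ((0 AND 0) AND 0)) -> 0
  row 13 [01101]: (1 IMPLIES ((1 AND 0) AND 1)) -> 0
  row 14 [01110]: (1 IMPLIES ((0 AND 1) AND 0)) -> 0
  row 15 [01111]: (1 IMPLIES ((1 AND 1) AND 1)) -> 1
  row 16 [10000]: (0 IMPLIES ((0 AND 0) AND 0)) -> 1
  row 17 [10001]: (0 IMPLIES ((1 AND 0) AND 1)) -> 1
  row 18 [10010]: (0 IMPLIES ((0 AND 1) AND 0)) -> 1
  row 19 [10011]: (0 IMPLIES ((1 AND 1) AND 1)) -> 1
  row 20 [10100]: (1 IMPLIES ((0 AND 0) AND 0)) -> 0
  row 21 [10101]: (1 IMPLIES ((1 AND 0) AND 1)) -> 0
  row 22 [10110]: (1 IMPLIES ((0 AND 1) AND 0)) -> 0
  row 23 [10111]: (1 IMPLIES ((1 AND 1) AND 1)) -> 1
  row 24 [11000]: (0 IMPLIES ((0 AND 0) AND 0)) -> 1
  row 25 [11001]: (0 IMPLIES ((1 AND 0) AND 1)) -> 1
  row 26 [11010]: (0 IMPLIES ((0 AND 1) AND 0)) -> 1
  row 27 [11011]: (0 IMPLIES ((1 AND 1) AND 1)) -> 1
  row 28 [11100]: (1 IMPLIES ((0 AND 0) AND 0)) -> 0
  row 29 [11101]: (1 IMPLIES ((1 AND 0) AND 1)) -> 0
  row 30 [11110]: (1 IMPLIES ((0 AND 1) AND 0)) -> 0
  row 31 [11111]: (1 IMPLIES ((1 AND 1) AND 1)) -> 1
Full result column, 4 rows per line (a,b,c fixed per line; d,e runs 00..11 left to right):
  rows 0-3 [a,b,c=000]: 1111  = hex F
  rows 4-7 [a,b,c=001]: 0001  = hex 1
  rows 8-11 [a,b,c=010]: 1111  = hex F
  rows 12-15 [a,b,c=011]: 0001  = hex 1
  rows 16-19 [a,b,c=100]: 1111  = hex F
  rows 20-23 [a,b,c=101]: 0001  = hex 1
  rows 24-27 [a,b,c=110]: 1111  = hex F
  rows 28-31 [a,b,c=111]: 0001  = hex 1
Output column (row 0 .. row 31) = 11110001111100011111000111110001
Output column grouped in 4s = 1111 0001 1111 0001 1111 0001 1111 0001 = 0xF1F1F1F1
Convert to decimal digit by digit (value = value*16 + digit):
  F -> 15
  15*16 + 1 = 241
  241*16 + 15 (F) = 3871
  3871*16 + 1 = 61937
  61937*16 + 15 (F) = 991007
  991007*16 + 1 = 15856113
  15856113*16 + 15 (F) = 253697823
  253697823*16 + 1 = 4059165169
Decimal = 4059165169

4059165169


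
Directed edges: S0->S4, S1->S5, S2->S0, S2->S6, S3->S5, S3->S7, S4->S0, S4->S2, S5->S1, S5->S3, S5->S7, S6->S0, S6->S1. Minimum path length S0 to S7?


BFS layer-by-layer from S0:
  dist 0: {S0}
  dist 1: {S4}
  dist 2: {S2}
  dist 3: {S6}
  dist 4: {S1}
  dist 5: {S5}
  dist 6: {S3, S7}
  -> S7 reached at distance 6
Shortest path length = 6

6


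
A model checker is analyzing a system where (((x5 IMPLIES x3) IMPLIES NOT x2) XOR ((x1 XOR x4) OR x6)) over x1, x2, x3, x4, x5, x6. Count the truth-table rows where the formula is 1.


Formula: (((x5 IMPLIES x3) IMPLIES NOT x2) XOR ((x1 XOR x4) OR x6)) over 6 vars (64 rows)
Evaluate each row (x1, x2, x3, x4, x5, x6 as bits, MSB first):
  row 0 [000000]: (((0 IMPLIES 0) IMPLIES NOT 0) XOR ((0 XOR 0) OR 0)) -> 1
  row 1 [000001]: (((0 IMPLIES 0) IMPLIES NOT 0) XOR ((0 XOR 0) OR 1)) -> 0
  row 2 [000010]: (((1 IMPLIES 0) IMPLIES NOT 0) XOR ((0 XOR 0) OR 0)) -> 1
  row 3 [000011]: (((1 IMPLIES 0) IMPLIES NOT 0) XOR ((0 XOR 0) OR 1)) -> 0
  row 4 [000100]: (((0 IMPLIES 0) IMPLIES NOT 0) XOR ((0 XOR 1) OR 0)) -> 0
  (every remaining row is evaluated the same way; all 64 results are listed next)
Full result column, 8 rows per line (x1,x2,x3 fixed per line; x4,x5,x6 runs 000..111 left to right):
  rows 0-7 [x1,x2,x3=000]: 10100000  (ones: 2)
  rows 8-15 [x1,x2,x3=001]: 10100000  (ones: 2)
  rows 16-23 [x1,x2,x3=010]: 01101100  (ones: 4)
  rows 24-31 [x1,x2,x3=011]: 01011111  (ones: 6)
  rows 32-39 [x1,x2,x3=100]: 00001010  (ones: 2)
  rows 40-47 [x1,x2,x3=101]: 00001010  (ones: 2)
  rows 48-55 [x1,x2,x3=110]: 11000110  (ones: 4)
  rows 56-63 [x1,x2,x3=111]: 11110101  (ones: 6)
Count of 1-rows = 2+2+4+6+2+2+4+6 = 28

28


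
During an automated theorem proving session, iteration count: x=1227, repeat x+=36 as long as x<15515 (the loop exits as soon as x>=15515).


Step 1: x goes from 1227 toward 15515 by 36; the body runs while x<15515, so iterations = ceil((bound-start)/step)
Step 2: Distance=14288
Step 3: ceil(14288/36)=397

397


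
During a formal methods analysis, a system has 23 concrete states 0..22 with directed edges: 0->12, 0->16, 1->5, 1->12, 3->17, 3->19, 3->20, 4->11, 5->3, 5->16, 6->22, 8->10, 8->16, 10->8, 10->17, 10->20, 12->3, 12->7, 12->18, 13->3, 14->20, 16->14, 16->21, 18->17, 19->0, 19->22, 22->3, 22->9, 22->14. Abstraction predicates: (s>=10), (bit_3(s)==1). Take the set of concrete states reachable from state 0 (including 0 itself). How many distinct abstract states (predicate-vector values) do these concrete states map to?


BFS from 0:
Concrete reachable: {0, 3, 7, 9, 12, 14, 16, 17, 18, 19, 20, 21, 22}
Abstract via predicates (s>=10), (bit_3(s)==1):
  (0,0) <- {0, 3, 7}
  (0,1) <- {9}
  (1,0) <- {16, 17, 18, 19, 20, 21, 22}
  (1,1) <- {12, 14}
Distinct abstract states = 4

4


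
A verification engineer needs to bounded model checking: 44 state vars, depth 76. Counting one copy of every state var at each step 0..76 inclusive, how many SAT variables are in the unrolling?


BMC unrolls to depth k, creating one copy of each state var for steps 0..k.
Step count = 76 + 1 = 77 (steps 0 through 76)
Vars per step = 44
Total = 44 * 77 = 3388

3388


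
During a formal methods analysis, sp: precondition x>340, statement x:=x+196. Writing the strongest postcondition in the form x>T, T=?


Formula: sp(P, x:=E) = exists old_x. (x = E[old_x/x]) AND P[old_x/x] (old_x is the value of x before the assignment; eliminate old_x by solving x = E[old_x/x] for old_x)
Step 1: Precondition P: x>340, i.e. old_x > 340
Step 2: Assignment gives x = old_x + 196, so old_x = x - 196
Step 3: Substitute into P: x - 196 > 340
Step 4: Simplify: x > 340+196 = 536

536


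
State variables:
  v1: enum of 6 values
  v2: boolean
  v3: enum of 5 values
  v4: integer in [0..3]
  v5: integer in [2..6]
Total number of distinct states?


State space = product of domain sizes of all variables.
Domain sizes:
  v1 (enum of 6 values): 6
  v2 (boolean): 2
  v3 (enum of 5 values): 5
  v4 (integer in [0..3]): 4
  v5 (integer in [2..6]): 5
Product = 6 * 2 * 5 * 4 * 5 = 1200

1200


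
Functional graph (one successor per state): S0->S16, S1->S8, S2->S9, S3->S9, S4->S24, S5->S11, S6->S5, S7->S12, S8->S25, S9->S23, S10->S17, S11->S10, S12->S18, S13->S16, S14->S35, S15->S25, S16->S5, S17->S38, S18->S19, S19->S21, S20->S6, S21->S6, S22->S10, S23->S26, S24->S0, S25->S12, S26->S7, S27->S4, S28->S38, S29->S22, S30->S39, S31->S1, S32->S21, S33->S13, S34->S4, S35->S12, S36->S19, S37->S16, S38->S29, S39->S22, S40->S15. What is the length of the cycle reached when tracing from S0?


Trace from S0 until a state repeats:
  S0 -> S16 -> S5 -> S11 -> S10 -> S17 -> S38 -> S29 -> S22 -> S10
S10 first seen at step 4, revisited at step 9.
Cycle length = 9 - 4 = 5

5


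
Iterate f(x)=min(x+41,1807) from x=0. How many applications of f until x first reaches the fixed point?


Step 1: x=0, cap=1807, increment=41
Step 2: x grows by 41 each step until capped at 1807; fixed point is x=1807
Step 3: iterations = ceil(1807/41) = 45

45
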